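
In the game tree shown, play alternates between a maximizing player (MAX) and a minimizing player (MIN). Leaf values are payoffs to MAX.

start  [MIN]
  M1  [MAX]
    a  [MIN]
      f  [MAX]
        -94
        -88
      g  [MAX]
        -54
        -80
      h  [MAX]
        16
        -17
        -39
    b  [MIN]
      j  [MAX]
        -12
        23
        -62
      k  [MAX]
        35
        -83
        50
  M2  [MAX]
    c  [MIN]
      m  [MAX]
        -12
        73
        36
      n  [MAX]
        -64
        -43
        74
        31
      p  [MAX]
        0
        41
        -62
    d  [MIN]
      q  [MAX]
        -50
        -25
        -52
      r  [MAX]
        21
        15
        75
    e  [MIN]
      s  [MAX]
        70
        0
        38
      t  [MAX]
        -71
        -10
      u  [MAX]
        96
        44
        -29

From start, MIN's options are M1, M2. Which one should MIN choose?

M1

f (MAX): max(-94, -88) = -88
g (MAX): max(-54, -80) = -54
h (MAX): max(16, -17, -39) = 16
a (MIN): min(-88, -54, 16) = -88
j (MAX): max(-12, 23, -62) = 23
k (MAX): max(35, -83, 50) = 50
b (MIN): min(23, 50) = 23
M1 (MAX): max(-88, 23) = 23
m (MAX): max(-12, 73, 36) = 73
n (MAX): max(-64, -43, 74, 31) = 74
p (MAX): max(0, 41, -62) = 41
c (MIN): min(73, 74, 41) = 41
q (MAX): max(-50, -25, -52) = -25
r (MAX): max(21, 15, 75) = 75
d (MIN): min(-25, 75) = -25
s (MAX): max(70, 0, 38) = 70
t (MAX): max(-71, -10) = -10
u (MAX): max(96, 44, -29) = 96
e (MIN): min(70, -10, 96) = -10
M2 (MAX): max(41, -25, -10) = 41
start (MIN): min(23, 41) = 23
MIN at start wants the lowest of {M1=23, M2=41}, so chooses M1.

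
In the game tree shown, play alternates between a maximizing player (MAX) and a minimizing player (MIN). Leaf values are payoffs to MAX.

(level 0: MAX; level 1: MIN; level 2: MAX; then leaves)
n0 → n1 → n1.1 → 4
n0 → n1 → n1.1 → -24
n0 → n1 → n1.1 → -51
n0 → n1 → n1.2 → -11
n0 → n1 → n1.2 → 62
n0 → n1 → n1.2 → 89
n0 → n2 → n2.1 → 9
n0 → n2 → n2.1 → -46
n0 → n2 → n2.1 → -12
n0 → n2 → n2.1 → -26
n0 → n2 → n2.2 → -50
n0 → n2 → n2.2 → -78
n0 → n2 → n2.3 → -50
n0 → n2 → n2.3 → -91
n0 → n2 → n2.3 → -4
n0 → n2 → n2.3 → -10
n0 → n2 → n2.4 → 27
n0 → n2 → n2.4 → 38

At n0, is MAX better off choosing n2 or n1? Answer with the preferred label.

n1

n2.1 (MAX): max(9, -46, -12, -26) = 9
n2.2 (MAX): max(-50, -78) = -50
n2.3 (MAX): max(-50, -91, -4, -10) = -4
n2.4 (MAX): max(27, 38) = 38
n2 (MIN): min(9, -50, -4, 38) = -50
n1.1 (MAX): max(4, -24, -51) = 4
n1.2 (MAX): max(-11, 62, 89) = 89
n1 (MIN): min(4, 89) = 4
MAX prefers the higher value; n2=-50, n1=4. n1 is better since 4 > -50.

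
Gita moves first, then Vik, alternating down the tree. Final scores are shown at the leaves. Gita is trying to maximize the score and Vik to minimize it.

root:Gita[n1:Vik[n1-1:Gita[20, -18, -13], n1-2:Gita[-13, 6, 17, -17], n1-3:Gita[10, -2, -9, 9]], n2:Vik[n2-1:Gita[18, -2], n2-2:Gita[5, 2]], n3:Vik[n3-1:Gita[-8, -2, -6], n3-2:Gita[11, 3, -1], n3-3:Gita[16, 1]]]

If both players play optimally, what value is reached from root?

n1-1 (Gita): max(20, -18, -13) = 20
n1-2 (Gita): max(-13, 6, 17, -17) = 17
n1-3 (Gita): max(10, -2, -9, 9) = 10
n1 (Vik): min(20, 17, 10) = 10
n2-1 (Gita): max(18, -2) = 18
n2-2 (Gita): max(5, 2) = 5
n2 (Vik): min(18, 5) = 5
n3-1 (Gita): max(-8, -2, -6) = -2
n3-2 (Gita): max(11, 3, -1) = 11
n3-3 (Gita): max(16, 1) = 16
n3 (Vik): min(-2, 11, 16) = -2
root (Gita): max(10, 5, -2) = 10

10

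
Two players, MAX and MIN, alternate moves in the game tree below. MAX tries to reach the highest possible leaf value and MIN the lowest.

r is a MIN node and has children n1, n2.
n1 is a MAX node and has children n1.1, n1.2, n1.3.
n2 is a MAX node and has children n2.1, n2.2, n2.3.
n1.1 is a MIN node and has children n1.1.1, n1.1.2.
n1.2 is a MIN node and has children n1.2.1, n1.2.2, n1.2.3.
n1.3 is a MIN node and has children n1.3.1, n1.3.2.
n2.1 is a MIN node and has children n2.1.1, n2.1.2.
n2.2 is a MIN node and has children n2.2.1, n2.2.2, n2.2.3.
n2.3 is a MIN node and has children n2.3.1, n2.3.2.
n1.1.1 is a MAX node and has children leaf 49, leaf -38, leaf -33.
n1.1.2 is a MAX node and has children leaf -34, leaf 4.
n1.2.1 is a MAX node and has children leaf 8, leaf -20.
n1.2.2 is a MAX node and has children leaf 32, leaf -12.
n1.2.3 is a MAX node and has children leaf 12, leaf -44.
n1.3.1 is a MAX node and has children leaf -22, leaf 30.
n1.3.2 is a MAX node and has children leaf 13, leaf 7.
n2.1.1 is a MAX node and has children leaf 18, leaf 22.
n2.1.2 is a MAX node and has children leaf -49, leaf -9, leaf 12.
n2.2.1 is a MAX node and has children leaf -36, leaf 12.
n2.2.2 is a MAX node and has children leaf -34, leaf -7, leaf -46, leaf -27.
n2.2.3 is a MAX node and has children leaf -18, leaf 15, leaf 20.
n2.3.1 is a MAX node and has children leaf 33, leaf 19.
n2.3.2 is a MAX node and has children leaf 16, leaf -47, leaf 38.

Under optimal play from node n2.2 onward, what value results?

-7

n2.2.1 (MAX): max(-36, 12) = 12
n2.2.2 (MAX): max(-34, -7, -46, -27) = -7
n2.2.3 (MAX): max(-18, 15, 20) = 20
n2.2 (MIN): min(12, -7, 20) = -7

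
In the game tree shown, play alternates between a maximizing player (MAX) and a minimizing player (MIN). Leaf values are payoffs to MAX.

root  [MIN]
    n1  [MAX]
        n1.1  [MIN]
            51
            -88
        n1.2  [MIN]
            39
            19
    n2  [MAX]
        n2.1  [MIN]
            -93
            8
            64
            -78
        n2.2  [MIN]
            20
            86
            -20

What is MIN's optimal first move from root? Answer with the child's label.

n1.1 (MIN): min(51, -88) = -88
n1.2 (MIN): min(39, 19) = 19
n1 (MAX): max(-88, 19) = 19
n2.1 (MIN): min(-93, 8, 64, -78) = -93
n2.2 (MIN): min(20, 86, -20) = -20
n2 (MAX): max(-93, -20) = -20
root (MIN): min(19, -20) = -20
MIN at root wants the lowest of {n1=19, n2=-20}, so chooses n2.

n2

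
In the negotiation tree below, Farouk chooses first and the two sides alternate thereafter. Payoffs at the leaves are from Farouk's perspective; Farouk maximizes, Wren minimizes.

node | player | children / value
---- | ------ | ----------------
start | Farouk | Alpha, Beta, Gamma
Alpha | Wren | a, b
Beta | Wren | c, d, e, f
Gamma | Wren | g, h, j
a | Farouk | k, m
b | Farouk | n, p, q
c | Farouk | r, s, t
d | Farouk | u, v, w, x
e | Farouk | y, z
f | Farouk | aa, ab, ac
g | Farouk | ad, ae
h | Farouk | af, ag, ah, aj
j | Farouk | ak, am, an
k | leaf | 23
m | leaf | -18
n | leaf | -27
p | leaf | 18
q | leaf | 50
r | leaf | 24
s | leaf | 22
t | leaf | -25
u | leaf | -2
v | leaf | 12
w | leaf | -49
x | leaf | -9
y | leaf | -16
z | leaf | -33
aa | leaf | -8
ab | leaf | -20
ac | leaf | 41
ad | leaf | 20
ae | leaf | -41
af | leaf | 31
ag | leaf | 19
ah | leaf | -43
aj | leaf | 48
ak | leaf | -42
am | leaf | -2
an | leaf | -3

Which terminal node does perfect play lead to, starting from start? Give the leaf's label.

a (Farouk): max(23, -18) = 23
b (Farouk): max(-27, 18, 50) = 50
Alpha (Wren): min(23, 50) = 23
c (Farouk): max(24, 22, -25) = 24
d (Farouk): max(-2, 12, -49, -9) = 12
e (Farouk): max(-16, -33) = -16
f (Farouk): max(-8, -20, 41) = 41
Beta (Wren): min(24, 12, -16, 41) = -16
g (Farouk): max(20, -41) = 20
h (Farouk): max(31, 19, -43, 48) = 48
j (Farouk): max(-42, -2, -3) = -2
Gamma (Wren): min(20, 48, -2) = -2
start (Farouk): max(23, -16, -2) = 23
At start, Farouk picks Alpha (highest: 23).
At Alpha, Wren picks a (lowest: 23).
At a, Farouk picks k (highest: 23).
Terminal value 23.

k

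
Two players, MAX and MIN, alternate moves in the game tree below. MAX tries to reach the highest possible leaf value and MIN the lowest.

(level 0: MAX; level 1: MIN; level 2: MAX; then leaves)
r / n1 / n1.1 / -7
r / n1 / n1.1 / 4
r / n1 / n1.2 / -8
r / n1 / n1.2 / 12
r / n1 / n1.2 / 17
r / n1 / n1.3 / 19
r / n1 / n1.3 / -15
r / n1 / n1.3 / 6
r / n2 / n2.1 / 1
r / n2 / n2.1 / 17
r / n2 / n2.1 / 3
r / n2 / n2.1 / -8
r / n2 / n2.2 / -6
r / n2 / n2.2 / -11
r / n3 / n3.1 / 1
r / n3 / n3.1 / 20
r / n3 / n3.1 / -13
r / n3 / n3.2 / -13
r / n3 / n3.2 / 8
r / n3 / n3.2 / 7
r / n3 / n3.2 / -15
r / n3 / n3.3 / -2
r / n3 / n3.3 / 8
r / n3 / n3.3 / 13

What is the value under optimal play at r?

8

n1.1 (MAX): max(-7, 4) = 4
n1.2 (MAX): max(-8, 12, 17) = 17
n1.3 (MAX): max(19, -15, 6) = 19
n1 (MIN): min(4, 17, 19) = 4
n2.1 (MAX): max(1, 17, 3, -8) = 17
n2.2 (MAX): max(-6, -11) = -6
n2 (MIN): min(17, -6) = -6
n3.1 (MAX): max(1, 20, -13) = 20
n3.2 (MAX): max(-13, 8, 7, -15) = 8
n3.3 (MAX): max(-2, 8, 13) = 13
n3 (MIN): min(20, 8, 13) = 8
r (MAX): max(4, -6, 8) = 8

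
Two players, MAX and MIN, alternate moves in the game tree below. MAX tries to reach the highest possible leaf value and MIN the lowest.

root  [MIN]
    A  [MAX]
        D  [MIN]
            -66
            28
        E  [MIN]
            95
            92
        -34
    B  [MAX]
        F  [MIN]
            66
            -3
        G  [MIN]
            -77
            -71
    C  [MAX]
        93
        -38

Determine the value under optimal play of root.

D (MIN): min(-66, 28) = -66
E (MIN): min(95, 92) = 92
A (MAX): max(-66, 92, -34) = 92
F (MIN): min(66, -3) = -3
G (MIN): min(-77, -71) = -77
B (MAX): max(-3, -77) = -3
C (MAX): max(93, -38) = 93
root (MIN): min(92, -3, 93) = -3

-3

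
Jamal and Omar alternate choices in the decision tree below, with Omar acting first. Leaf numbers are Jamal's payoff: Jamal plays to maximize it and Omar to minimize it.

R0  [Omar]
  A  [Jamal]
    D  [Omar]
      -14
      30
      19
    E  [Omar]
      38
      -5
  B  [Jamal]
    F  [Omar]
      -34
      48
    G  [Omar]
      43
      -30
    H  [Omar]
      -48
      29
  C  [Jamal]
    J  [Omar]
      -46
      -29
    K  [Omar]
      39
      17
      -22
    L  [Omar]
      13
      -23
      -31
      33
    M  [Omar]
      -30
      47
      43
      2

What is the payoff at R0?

D (Omar): min(-14, 30, 19) = -14
E (Omar): min(38, -5) = -5
A (Jamal): max(-14, -5) = -5
F (Omar): min(-34, 48) = -34
G (Omar): min(43, -30) = -30
H (Omar): min(-48, 29) = -48
B (Jamal): max(-34, -30, -48) = -30
J (Omar): min(-46, -29) = -46
K (Omar): min(39, 17, -22) = -22
L (Omar): min(13, -23, -31, 33) = -31
M (Omar): min(-30, 47, 43, 2) = -30
C (Jamal): max(-46, -22, -31, -30) = -22
R0 (Omar): min(-5, -30, -22) = -30

-30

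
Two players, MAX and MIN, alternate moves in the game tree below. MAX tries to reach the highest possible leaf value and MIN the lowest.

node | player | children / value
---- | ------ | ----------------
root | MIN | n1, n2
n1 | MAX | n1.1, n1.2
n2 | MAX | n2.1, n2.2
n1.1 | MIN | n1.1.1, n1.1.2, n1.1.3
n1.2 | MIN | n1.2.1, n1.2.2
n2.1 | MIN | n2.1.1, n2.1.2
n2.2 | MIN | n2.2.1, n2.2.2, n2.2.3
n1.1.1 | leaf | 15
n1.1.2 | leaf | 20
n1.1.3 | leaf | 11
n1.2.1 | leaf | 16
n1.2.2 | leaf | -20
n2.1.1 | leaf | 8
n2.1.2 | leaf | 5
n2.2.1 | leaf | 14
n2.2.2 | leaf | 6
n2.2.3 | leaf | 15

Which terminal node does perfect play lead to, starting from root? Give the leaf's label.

n1.1 (MIN): min(15, 20, 11) = 11
n1.2 (MIN): min(16, -20) = -20
n1 (MAX): max(11, -20) = 11
n2.1 (MIN): min(8, 5) = 5
n2.2 (MIN): min(14, 6, 15) = 6
n2 (MAX): max(5, 6) = 6
root (MIN): min(11, 6) = 6
At root, MIN picks n2 (lowest: 6).
At n2, MAX picks n2.2 (highest: 6).
At n2.2, MIN picks n2.2.2 (lowest: 6).
Terminal value 6.

n2.2.2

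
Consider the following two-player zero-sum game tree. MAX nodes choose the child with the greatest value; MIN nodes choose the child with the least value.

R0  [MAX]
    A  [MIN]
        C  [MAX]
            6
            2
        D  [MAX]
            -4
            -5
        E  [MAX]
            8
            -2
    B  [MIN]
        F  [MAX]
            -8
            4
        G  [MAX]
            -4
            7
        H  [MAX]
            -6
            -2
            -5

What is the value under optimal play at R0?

-2

C (MAX): max(6, 2) = 6
D (MAX): max(-4, -5) = -4
E (MAX): max(8, -2) = 8
A (MIN): min(6, -4, 8) = -4
F (MAX): max(-8, 4) = 4
G (MAX): max(-4, 7) = 7
H (MAX): max(-6, -2, -5) = -2
B (MIN): min(4, 7, -2) = -2
R0 (MAX): max(-4, -2) = -2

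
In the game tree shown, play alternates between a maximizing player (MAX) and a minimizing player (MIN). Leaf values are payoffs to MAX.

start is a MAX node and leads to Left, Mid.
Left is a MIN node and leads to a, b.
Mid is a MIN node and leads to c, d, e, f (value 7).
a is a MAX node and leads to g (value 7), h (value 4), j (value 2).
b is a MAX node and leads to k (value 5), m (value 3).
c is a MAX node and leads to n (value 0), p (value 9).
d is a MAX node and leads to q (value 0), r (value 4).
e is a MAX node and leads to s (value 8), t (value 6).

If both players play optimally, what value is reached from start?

5

a (MAX): max(7, 4, 2) = 7
b (MAX): max(5, 3) = 5
Left (MIN): min(7, 5) = 5
c (MAX): max(0, 9) = 9
d (MAX): max(0, 4) = 4
e (MAX): max(8, 6) = 8
Mid (MIN): min(9, 4, 8, 7) = 4
start (MAX): max(5, 4) = 5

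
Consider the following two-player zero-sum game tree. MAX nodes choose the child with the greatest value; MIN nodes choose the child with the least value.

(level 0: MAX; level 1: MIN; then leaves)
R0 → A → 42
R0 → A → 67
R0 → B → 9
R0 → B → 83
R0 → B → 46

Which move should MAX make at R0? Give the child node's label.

A (MIN): min(42, 67) = 42
B (MIN): min(9, 83, 46) = 9
R0 (MAX): max(42, 9) = 42
MAX at R0 wants the highest of {A=42, B=9}, so chooses A.

A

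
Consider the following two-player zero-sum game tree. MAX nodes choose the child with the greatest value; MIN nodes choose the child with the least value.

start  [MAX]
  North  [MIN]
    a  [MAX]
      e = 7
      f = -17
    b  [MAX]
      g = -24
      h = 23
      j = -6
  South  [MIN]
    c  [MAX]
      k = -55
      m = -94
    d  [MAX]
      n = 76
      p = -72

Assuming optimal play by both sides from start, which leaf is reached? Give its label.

a (MAX): max(7, -17) = 7
b (MAX): max(-24, 23, -6) = 23
North (MIN): min(7, 23) = 7
c (MAX): max(-55, -94) = -55
d (MAX): max(76, -72) = 76
South (MIN): min(-55, 76) = -55
start (MAX): max(7, -55) = 7
At start, MAX picks North (highest: 7).
At North, MIN picks a (lowest: 7).
At a, MAX picks e (highest: 7).
Terminal value 7.

e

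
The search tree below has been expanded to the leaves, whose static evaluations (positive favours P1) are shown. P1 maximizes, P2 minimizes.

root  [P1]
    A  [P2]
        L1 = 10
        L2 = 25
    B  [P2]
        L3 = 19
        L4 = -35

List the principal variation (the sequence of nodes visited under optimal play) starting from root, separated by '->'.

root -> A -> L1

A (P2): min(10, 25) = 10
B (P2): min(19, -35) = -35
root (P1): max(10, -35) = 10
At root, P1 picks A (highest: 10).
At A, P2 picks L1 (lowest: 10).
Terminal value 10.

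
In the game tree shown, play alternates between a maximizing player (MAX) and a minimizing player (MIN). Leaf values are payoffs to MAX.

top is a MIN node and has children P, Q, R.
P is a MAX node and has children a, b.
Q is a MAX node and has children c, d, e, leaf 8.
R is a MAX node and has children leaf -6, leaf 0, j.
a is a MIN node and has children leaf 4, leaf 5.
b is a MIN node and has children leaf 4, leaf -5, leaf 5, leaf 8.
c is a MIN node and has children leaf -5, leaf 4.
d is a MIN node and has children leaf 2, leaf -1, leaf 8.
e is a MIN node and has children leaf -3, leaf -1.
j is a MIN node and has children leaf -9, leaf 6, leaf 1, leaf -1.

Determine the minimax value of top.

0

a (MIN): min(4, 5) = 4
b (MIN): min(4, -5, 5, 8) = -5
P (MAX): max(4, -5) = 4
c (MIN): min(-5, 4) = -5
d (MIN): min(2, -1, 8) = -1
e (MIN): min(-3, -1) = -3
Q (MAX): max(-5, -1, -3, 8) = 8
j (MIN): min(-9, 6, 1, -1) = -9
R (MAX): max(-6, 0, -9) = 0
top (MIN): min(4, 8, 0) = 0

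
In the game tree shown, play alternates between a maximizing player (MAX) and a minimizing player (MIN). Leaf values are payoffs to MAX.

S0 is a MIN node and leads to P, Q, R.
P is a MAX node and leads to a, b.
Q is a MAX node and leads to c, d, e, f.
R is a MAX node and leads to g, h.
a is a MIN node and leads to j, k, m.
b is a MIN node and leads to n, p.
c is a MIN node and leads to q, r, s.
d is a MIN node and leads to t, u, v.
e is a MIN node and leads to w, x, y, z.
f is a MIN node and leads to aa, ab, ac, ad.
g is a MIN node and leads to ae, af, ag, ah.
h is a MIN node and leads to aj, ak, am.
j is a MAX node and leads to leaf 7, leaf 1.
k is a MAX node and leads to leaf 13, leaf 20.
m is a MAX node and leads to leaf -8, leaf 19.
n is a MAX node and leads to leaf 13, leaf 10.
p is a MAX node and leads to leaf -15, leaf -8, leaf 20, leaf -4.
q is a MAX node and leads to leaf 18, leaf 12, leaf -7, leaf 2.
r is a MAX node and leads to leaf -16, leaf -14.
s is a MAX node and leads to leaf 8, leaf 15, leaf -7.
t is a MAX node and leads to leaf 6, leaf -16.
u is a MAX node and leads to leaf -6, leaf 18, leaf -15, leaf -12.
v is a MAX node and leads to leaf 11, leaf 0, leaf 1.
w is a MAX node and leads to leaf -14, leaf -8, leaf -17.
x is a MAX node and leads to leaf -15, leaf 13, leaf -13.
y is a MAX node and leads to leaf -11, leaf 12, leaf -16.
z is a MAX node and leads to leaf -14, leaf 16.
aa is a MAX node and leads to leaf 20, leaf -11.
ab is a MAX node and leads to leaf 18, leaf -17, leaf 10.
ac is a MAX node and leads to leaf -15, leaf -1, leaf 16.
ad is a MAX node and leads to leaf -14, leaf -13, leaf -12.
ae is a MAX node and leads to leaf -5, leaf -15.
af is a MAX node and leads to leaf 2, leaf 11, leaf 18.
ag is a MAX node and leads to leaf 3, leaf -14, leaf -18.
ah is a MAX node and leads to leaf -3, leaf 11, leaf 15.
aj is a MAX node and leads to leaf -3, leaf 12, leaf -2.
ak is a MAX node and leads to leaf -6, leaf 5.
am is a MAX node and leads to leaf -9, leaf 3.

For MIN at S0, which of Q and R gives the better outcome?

q (MAX): max(18, 12, -7, 2) = 18
r (MAX): max(-16, -14) = -14
s (MAX): max(8, 15, -7) = 15
c (MIN): min(18, -14, 15) = -14
t (MAX): max(6, -16) = 6
u (MAX): max(-6, 18, -15, -12) = 18
v (MAX): max(11, 0, 1) = 11
d (MIN): min(6, 18, 11) = 6
w (MAX): max(-14, -8, -17) = -8
x (MAX): max(-15, 13, -13) = 13
y (MAX): max(-11, 12, -16) = 12
z (MAX): max(-14, 16) = 16
e (MIN): min(-8, 13, 12, 16) = -8
aa (MAX): max(20, -11) = 20
ab (MAX): max(18, -17, 10) = 18
ac (MAX): max(-15, -1, 16) = 16
ad (MAX): max(-14, -13, -12) = -12
f (MIN): min(20, 18, 16, -12) = -12
Q (MAX): max(-14, 6, -8, -12) = 6
ae (MAX): max(-5, -15) = -5
af (MAX): max(2, 11, 18) = 18
ag (MAX): max(3, -14, -18) = 3
ah (MAX): max(-3, 11, 15) = 15
g (MIN): min(-5, 18, 3, 15) = -5
aj (MAX): max(-3, 12, -2) = 12
ak (MAX): max(-6, 5) = 5
am (MAX): max(-9, 3) = 3
h (MIN): min(12, 5, 3) = 3
R (MAX): max(-5, 3) = 3
MIN prefers the lower value; Q=6, R=3. R is better since 3 < 6.

R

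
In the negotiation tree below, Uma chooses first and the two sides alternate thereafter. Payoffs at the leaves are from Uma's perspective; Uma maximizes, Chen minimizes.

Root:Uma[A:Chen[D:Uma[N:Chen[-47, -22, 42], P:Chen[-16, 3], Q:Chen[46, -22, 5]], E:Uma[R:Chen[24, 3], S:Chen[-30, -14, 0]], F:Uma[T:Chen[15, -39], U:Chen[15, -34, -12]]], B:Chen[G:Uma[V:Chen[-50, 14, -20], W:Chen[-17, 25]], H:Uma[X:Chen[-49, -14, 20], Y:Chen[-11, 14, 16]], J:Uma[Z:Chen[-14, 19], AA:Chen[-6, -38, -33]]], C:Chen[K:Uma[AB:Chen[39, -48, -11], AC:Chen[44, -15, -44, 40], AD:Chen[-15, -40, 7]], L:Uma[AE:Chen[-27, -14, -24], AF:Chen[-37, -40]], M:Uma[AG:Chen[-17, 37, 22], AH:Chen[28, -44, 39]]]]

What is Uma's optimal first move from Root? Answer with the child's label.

N (Chen): min(-47, -22, 42) = -47
P (Chen): min(-16, 3) = -16
Q (Chen): min(46, -22, 5) = -22
D (Uma): max(-47, -16, -22) = -16
R (Chen): min(24, 3) = 3
S (Chen): min(-30, -14, 0) = -30
E (Uma): max(3, -30) = 3
T (Chen): min(15, -39) = -39
U (Chen): min(15, -34, -12) = -34
F (Uma): max(-39, -34) = -34
A (Chen): min(-16, 3, -34) = -34
V (Chen): min(-50, 14, -20) = -50
W (Chen): min(-17, 25) = -17
G (Uma): max(-50, -17) = -17
X (Chen): min(-49, -14, 20) = -49
Y (Chen): min(-11, 14, 16) = -11
H (Uma): max(-49, -11) = -11
Z (Chen): min(-14, 19) = -14
AA (Chen): min(-6, -38, -33) = -38
J (Uma): max(-14, -38) = -14
B (Chen): min(-17, -11, -14) = -17
AB (Chen): min(39, -48, -11) = -48
AC (Chen): min(44, -15, -44, 40) = -44
AD (Chen): min(-15, -40, 7) = -40
K (Uma): max(-48, -44, -40) = -40
AE (Chen): min(-27, -14, -24) = -27
AF (Chen): min(-37, -40) = -40
L (Uma): max(-27, -40) = -27
AG (Chen): min(-17, 37, 22) = -17
AH (Chen): min(28, -44, 39) = -44
M (Uma): max(-17, -44) = -17
C (Chen): min(-40, -27, -17) = -40
Root (Uma): max(-34, -17, -40) = -17
Uma at Root wants the highest of {A=-34, B=-17, C=-40}, so chooses B.

B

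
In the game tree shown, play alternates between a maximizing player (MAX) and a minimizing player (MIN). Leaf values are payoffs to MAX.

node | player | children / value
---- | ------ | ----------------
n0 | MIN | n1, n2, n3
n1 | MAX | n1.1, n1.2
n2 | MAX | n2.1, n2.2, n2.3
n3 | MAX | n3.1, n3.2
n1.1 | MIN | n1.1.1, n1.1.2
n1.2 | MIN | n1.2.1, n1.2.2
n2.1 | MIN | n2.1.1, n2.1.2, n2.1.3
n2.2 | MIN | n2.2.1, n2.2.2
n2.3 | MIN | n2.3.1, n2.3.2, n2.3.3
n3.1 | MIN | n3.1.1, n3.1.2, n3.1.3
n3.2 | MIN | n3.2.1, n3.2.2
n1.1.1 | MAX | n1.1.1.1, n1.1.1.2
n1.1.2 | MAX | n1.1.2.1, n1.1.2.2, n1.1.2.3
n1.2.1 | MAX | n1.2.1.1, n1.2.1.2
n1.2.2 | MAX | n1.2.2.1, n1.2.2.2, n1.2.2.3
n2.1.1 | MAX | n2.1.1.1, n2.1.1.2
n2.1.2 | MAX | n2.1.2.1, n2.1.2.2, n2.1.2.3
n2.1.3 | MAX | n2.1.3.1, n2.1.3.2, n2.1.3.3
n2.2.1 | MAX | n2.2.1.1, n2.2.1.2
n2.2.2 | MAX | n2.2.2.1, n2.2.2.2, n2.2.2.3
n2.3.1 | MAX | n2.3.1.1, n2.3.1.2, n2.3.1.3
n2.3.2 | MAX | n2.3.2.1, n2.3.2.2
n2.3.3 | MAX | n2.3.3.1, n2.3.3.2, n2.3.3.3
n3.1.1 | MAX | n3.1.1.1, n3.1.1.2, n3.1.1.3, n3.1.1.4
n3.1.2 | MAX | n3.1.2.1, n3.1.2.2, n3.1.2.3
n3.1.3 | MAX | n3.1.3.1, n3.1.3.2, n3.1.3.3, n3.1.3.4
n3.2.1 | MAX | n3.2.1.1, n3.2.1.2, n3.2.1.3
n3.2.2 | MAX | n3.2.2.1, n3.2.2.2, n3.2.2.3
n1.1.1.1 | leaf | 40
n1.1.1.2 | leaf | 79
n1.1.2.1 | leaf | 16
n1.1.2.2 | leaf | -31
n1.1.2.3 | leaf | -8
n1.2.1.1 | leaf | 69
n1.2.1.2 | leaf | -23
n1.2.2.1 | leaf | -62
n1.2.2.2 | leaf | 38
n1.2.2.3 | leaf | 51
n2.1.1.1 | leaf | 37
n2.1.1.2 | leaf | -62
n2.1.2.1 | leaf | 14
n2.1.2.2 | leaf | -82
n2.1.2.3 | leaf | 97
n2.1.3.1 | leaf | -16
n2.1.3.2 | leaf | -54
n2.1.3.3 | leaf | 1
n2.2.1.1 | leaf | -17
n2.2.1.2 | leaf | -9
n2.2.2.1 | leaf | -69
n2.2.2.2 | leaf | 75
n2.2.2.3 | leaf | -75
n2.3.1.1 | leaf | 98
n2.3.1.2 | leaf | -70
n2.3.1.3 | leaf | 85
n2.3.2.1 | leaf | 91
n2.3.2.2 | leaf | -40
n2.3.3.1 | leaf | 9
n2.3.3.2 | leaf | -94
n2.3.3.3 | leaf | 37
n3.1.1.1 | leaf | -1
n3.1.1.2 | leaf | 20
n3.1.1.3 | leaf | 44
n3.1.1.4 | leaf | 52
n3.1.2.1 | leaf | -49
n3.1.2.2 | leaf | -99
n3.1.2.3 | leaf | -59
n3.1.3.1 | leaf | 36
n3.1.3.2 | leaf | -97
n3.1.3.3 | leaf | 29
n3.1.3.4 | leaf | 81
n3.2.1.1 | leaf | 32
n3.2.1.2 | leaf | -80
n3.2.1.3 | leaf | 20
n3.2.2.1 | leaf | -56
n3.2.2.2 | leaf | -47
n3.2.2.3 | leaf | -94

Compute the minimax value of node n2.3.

37

n2.3.1 (MAX): max(98, -70, 85) = 98
n2.3.2 (MAX): max(91, -40) = 91
n2.3.3 (MAX): max(9, -94, 37) = 37
n2.3 (MIN): min(98, 91, 37) = 37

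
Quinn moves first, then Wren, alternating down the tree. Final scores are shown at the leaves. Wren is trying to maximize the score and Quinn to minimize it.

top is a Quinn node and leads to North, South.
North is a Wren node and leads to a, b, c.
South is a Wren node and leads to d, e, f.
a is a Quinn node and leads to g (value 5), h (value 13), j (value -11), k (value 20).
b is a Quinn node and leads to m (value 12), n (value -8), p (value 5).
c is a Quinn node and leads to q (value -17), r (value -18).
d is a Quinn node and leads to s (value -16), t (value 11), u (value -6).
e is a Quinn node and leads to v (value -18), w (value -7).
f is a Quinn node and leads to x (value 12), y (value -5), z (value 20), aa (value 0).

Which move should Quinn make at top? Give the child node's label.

North

a (Quinn): min(5, 13, -11, 20) = -11
b (Quinn): min(12, -8, 5) = -8
c (Quinn): min(-17, -18) = -18
North (Wren): max(-11, -8, -18) = -8
d (Quinn): min(-16, 11, -6) = -16
e (Quinn): min(-18, -7) = -18
f (Quinn): min(12, -5, 20, 0) = -5
South (Wren): max(-16, -18, -5) = -5
top (Quinn): min(-8, -5) = -8
Quinn at top wants the lowest of {North=-8, South=-5}, so chooses North.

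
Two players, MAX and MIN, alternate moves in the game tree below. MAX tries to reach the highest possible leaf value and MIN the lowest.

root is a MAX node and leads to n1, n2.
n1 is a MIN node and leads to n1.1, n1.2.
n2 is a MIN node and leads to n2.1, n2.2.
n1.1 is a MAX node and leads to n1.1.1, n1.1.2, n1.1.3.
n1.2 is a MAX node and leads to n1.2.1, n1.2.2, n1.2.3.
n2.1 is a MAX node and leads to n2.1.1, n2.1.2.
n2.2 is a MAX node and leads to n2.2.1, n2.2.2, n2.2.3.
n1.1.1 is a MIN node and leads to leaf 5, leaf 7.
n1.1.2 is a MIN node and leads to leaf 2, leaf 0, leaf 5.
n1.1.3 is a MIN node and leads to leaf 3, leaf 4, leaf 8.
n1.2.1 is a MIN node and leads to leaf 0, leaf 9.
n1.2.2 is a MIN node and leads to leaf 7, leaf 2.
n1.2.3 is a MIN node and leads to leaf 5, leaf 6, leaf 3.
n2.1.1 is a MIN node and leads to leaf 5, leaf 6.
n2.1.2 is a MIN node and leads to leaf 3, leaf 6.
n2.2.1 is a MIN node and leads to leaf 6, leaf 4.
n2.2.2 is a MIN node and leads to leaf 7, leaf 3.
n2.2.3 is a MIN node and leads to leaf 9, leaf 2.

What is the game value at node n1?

3

n1.1.1 (MIN): min(5, 7) = 5
n1.1.2 (MIN): min(2, 0, 5) = 0
n1.1.3 (MIN): min(3, 4, 8) = 3
n1.1 (MAX): max(5, 0, 3) = 5
n1.2.1 (MIN): min(0, 9) = 0
n1.2.2 (MIN): min(7, 2) = 2
n1.2.3 (MIN): min(5, 6, 3) = 3
n1.2 (MAX): max(0, 2, 3) = 3
n1 (MIN): min(5, 3) = 3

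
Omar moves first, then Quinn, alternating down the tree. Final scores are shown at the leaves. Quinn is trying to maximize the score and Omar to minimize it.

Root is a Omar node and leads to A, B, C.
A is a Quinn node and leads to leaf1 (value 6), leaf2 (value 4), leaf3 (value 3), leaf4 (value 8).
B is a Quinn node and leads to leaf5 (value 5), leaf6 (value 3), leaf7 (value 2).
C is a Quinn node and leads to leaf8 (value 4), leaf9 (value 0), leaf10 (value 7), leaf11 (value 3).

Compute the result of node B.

5

B (Quinn): max(5, 3, 2) = 5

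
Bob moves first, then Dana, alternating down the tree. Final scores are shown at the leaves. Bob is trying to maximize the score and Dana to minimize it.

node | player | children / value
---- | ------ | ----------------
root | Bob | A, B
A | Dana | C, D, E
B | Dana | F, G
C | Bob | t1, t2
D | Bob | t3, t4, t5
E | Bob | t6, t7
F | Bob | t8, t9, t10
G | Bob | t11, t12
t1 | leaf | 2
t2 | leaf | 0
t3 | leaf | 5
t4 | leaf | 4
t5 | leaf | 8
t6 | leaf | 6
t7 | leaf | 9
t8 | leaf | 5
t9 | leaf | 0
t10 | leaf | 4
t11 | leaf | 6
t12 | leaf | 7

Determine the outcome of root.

5

C (Bob): max(2, 0) = 2
D (Bob): max(5, 4, 8) = 8
E (Bob): max(6, 9) = 9
A (Dana): min(2, 8, 9) = 2
F (Bob): max(5, 0, 4) = 5
G (Bob): max(6, 7) = 7
B (Dana): min(5, 7) = 5
root (Bob): max(2, 5) = 5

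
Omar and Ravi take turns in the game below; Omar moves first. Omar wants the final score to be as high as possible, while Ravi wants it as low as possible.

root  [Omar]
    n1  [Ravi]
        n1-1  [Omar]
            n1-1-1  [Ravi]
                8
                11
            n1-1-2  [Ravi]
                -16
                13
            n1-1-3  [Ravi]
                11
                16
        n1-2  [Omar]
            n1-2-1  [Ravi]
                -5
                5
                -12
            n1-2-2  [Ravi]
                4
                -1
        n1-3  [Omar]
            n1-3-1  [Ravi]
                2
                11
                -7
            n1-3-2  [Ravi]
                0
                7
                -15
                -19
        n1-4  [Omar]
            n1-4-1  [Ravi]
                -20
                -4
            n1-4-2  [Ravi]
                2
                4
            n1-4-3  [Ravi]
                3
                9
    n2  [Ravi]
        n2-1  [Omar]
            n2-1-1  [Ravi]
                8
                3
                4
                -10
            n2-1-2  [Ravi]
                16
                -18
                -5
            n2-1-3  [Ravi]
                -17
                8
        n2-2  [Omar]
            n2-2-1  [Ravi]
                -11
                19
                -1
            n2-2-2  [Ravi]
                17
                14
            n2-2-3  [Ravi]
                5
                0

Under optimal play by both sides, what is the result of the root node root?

n1-1-1 (Ravi): min(8, 11) = 8
n1-1-2 (Ravi): min(-16, 13) = -16
n1-1-3 (Ravi): min(11, 16) = 11
n1-1 (Omar): max(8, -16, 11) = 11
n1-2-1 (Ravi): min(-5, 5, -12) = -12
n1-2-2 (Ravi): min(4, -1) = -1
n1-2 (Omar): max(-12, -1) = -1
n1-3-1 (Ravi): min(2, 11, -7) = -7
n1-3-2 (Ravi): min(0, 7, -15, -19) = -19
n1-3 (Omar): max(-7, -19) = -7
n1-4-1 (Ravi): min(-20, -4) = -20
n1-4-2 (Ravi): min(2, 4) = 2
n1-4-3 (Ravi): min(3, 9) = 3
n1-4 (Omar): max(-20, 2, 3) = 3
n1 (Ravi): min(11, -1, -7, 3) = -7
n2-1-1 (Ravi): min(8, 3, 4, -10) = -10
n2-1-2 (Ravi): min(16, -18, -5) = -18
n2-1-3 (Ravi): min(-17, 8) = -17
n2-1 (Omar): max(-10, -18, -17) = -10
n2-2-1 (Ravi): min(-11, 19, -1) = -11
n2-2-2 (Ravi): min(17, 14) = 14
n2-2-3 (Ravi): min(5, 0) = 0
n2-2 (Omar): max(-11, 14, 0) = 14
n2 (Ravi): min(-10, 14) = -10
root (Omar): max(-7, -10) = -7

-7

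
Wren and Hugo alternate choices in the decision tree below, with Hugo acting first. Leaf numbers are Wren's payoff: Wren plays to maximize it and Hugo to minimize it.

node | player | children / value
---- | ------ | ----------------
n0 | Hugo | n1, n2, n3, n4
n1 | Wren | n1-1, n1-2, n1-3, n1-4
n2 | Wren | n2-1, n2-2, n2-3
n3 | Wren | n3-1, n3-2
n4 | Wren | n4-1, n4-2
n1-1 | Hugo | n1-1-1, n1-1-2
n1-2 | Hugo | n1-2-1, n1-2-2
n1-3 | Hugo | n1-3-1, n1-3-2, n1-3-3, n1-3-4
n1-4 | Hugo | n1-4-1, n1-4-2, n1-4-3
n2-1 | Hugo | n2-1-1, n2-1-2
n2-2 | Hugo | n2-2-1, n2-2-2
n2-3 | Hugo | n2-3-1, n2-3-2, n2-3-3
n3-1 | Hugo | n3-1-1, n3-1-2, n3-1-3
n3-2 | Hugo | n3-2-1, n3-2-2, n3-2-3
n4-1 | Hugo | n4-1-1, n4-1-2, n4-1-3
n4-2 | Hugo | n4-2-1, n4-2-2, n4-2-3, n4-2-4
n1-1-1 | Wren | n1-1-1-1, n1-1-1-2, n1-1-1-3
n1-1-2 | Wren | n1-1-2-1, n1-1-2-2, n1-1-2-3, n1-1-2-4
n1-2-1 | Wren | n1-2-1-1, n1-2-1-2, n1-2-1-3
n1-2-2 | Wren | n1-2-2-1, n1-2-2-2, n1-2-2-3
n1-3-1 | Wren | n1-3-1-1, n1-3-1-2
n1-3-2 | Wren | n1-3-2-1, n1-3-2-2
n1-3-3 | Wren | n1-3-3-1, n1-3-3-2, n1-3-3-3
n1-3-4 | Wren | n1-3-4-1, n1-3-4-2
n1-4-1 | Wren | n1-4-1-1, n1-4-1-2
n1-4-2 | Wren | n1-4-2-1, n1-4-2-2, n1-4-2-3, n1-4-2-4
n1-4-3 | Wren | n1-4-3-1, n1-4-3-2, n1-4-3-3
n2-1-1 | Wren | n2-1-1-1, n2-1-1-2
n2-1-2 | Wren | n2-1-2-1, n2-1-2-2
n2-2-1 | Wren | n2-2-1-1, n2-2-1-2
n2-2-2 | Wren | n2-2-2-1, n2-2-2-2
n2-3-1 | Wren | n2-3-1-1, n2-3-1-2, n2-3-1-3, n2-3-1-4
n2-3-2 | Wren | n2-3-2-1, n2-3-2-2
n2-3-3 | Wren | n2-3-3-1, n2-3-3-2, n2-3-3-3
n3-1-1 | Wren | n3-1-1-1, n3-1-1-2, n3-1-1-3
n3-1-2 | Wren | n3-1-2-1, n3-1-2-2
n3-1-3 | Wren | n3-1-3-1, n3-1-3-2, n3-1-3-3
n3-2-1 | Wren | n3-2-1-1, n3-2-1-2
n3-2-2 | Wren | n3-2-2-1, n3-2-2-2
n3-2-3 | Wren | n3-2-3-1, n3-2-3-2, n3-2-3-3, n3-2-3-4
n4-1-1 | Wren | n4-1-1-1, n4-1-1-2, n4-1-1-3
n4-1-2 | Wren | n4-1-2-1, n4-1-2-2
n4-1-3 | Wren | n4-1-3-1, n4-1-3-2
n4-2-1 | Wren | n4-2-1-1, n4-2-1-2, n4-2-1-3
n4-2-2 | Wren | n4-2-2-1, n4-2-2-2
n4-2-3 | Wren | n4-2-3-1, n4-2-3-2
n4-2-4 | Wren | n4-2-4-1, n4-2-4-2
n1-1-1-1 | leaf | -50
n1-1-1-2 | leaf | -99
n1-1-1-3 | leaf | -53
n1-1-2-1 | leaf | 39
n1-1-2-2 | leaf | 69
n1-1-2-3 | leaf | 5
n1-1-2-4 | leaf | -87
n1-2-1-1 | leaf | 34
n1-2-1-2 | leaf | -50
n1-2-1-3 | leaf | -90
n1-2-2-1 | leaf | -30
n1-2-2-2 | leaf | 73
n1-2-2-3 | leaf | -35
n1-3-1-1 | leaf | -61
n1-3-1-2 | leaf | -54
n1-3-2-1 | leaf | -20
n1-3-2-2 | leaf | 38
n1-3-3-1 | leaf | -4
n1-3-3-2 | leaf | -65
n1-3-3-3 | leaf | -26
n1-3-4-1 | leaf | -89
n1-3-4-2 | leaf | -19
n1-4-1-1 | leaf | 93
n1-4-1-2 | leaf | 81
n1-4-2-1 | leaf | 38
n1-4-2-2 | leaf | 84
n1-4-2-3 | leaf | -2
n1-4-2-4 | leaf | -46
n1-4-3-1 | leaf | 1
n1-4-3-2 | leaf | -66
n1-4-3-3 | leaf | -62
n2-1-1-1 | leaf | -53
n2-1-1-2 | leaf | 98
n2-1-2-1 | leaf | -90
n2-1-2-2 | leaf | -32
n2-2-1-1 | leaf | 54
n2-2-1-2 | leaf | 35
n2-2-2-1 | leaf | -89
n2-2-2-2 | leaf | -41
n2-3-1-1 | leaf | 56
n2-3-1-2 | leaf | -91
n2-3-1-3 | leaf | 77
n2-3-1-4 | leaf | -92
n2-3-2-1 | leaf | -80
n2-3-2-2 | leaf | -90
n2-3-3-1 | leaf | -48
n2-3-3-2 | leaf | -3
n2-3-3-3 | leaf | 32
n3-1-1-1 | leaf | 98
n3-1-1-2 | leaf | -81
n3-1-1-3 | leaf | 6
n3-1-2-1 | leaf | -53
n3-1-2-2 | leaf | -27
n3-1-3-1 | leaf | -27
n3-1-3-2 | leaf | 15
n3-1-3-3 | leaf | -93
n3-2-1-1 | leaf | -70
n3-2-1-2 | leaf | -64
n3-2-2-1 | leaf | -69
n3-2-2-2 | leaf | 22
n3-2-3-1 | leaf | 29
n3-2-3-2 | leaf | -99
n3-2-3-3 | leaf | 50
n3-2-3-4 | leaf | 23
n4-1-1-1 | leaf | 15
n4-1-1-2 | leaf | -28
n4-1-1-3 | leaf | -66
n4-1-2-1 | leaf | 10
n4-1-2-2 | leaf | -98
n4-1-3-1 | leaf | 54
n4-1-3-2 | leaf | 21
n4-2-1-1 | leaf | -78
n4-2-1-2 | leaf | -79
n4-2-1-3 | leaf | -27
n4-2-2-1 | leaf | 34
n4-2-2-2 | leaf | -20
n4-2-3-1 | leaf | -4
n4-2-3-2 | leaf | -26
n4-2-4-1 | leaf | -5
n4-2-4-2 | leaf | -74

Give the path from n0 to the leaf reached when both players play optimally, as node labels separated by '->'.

n1-1-1 (Wren): max(-50, -99, -53) = -50
n1-1-2 (Wren): max(39, 69, 5, -87) = 69
n1-1 (Hugo): min(-50, 69) = -50
n1-2-1 (Wren): max(34, -50, -90) = 34
n1-2-2 (Wren): max(-30, 73, -35) = 73
n1-2 (Hugo): min(34, 73) = 34
n1-3-1 (Wren): max(-61, -54) = -54
n1-3-2 (Wren): max(-20, 38) = 38
n1-3-3 (Wren): max(-4, -65, -26) = -4
n1-3-4 (Wren): max(-89, -19) = -19
n1-3 (Hugo): min(-54, 38, -4, -19) = -54
n1-4-1 (Wren): max(93, 81) = 93
n1-4-2 (Wren): max(38, 84, -2, -46) = 84
n1-4-3 (Wren): max(1, -66, -62) = 1
n1-4 (Hugo): min(93, 84, 1) = 1
n1 (Wren): max(-50, 34, -54, 1) = 34
n2-1-1 (Wren): max(-53, 98) = 98
n2-1-2 (Wren): max(-90, -32) = -32
n2-1 (Hugo): min(98, -32) = -32
n2-2-1 (Wren): max(54, 35) = 54
n2-2-2 (Wren): max(-89, -41) = -41
n2-2 (Hugo): min(54, -41) = -41
n2-3-1 (Wren): max(56, -91, 77, -92) = 77
n2-3-2 (Wren): max(-80, -90) = -80
n2-3-3 (Wren): max(-48, -3, 32) = 32
n2-3 (Hugo): min(77, -80, 32) = -80
n2 (Wren): max(-32, -41, -80) = -32
n3-1-1 (Wren): max(98, -81, 6) = 98
n3-1-2 (Wren): max(-53, -27) = -27
n3-1-3 (Wren): max(-27, 15, -93) = 15
n3-1 (Hugo): min(98, -27, 15) = -27
n3-2-1 (Wren): max(-70, -64) = -64
n3-2-2 (Wren): max(-69, 22) = 22
n3-2-3 (Wren): max(29, -99, 50, 23) = 50
n3-2 (Hugo): min(-64, 22, 50) = -64
n3 (Wren): max(-27, -64) = -27
n4-1-1 (Wren): max(15, -28, -66) = 15
n4-1-2 (Wren): max(10, -98) = 10
n4-1-3 (Wren): max(54, 21) = 54
n4-1 (Hugo): min(15, 10, 54) = 10
n4-2-1 (Wren): max(-78, -79, -27) = -27
n4-2-2 (Wren): max(34, -20) = 34
n4-2-3 (Wren): max(-4, -26) = -4
n4-2-4 (Wren): max(-5, -74) = -5
n4-2 (Hugo): min(-27, 34, -4, -5) = -27
n4 (Wren): max(10, -27) = 10
n0 (Hugo): min(34, -32, -27, 10) = -32
At n0, Hugo picks n2 (lowest: -32).
At n2, Wren picks n2-1 (highest: -32).
At n2-1, Hugo picks n2-1-2 (lowest: -32).
At n2-1-2, Wren picks n2-1-2-2 (highest: -32).
Terminal value -32.

n0 -> n2 -> n2-1 -> n2-1-2 -> n2-1-2-2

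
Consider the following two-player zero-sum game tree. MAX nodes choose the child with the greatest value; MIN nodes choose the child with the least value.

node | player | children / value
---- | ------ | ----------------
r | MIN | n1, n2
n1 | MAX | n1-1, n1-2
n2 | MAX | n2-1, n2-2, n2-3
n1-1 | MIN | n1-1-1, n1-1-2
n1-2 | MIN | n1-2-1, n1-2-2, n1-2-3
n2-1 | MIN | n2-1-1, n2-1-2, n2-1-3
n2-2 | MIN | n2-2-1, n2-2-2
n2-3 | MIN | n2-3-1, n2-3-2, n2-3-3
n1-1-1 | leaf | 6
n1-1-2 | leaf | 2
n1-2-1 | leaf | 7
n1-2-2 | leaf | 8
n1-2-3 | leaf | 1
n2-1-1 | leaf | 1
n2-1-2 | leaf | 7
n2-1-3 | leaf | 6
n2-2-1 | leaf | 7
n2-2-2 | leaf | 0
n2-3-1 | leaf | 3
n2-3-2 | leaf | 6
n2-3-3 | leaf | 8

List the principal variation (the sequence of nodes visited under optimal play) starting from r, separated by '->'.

r -> n1 -> n1-1 -> n1-1-2

n1-1 (MIN): min(6, 2) = 2
n1-2 (MIN): min(7, 8, 1) = 1
n1 (MAX): max(2, 1) = 2
n2-1 (MIN): min(1, 7, 6) = 1
n2-2 (MIN): min(7, 0) = 0
n2-3 (MIN): min(3, 6, 8) = 3
n2 (MAX): max(1, 0, 3) = 3
r (MIN): min(2, 3) = 2
At r, MIN picks n1 (lowest: 2).
At n1, MAX picks n1-1 (highest: 2).
At n1-1, MIN picks n1-1-2 (lowest: 2).
Terminal value 2.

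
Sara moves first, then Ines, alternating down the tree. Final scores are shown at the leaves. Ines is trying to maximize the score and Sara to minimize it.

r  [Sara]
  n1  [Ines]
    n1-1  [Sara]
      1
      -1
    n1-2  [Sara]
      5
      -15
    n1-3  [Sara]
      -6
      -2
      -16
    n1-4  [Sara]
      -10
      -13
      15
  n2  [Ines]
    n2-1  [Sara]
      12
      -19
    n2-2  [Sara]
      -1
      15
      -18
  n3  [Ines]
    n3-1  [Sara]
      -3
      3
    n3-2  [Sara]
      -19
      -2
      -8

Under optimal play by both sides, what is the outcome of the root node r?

-18

n1-1 (Sara): min(1, -1) = -1
n1-2 (Sara): min(5, -15) = -15
n1-3 (Sara): min(-6, -2, -16) = -16
n1-4 (Sara): min(-10, -13, 15) = -13
n1 (Ines): max(-1, -15, -16, -13) = -1
n2-1 (Sara): min(12, -19) = -19
n2-2 (Sara): min(-1, 15, -18) = -18
n2 (Ines): max(-19, -18) = -18
n3-1 (Sara): min(-3, 3) = -3
n3-2 (Sara): min(-19, -2, -8) = -19
n3 (Ines): max(-3, -19) = -3
r (Sara): min(-1, -18, -3) = -18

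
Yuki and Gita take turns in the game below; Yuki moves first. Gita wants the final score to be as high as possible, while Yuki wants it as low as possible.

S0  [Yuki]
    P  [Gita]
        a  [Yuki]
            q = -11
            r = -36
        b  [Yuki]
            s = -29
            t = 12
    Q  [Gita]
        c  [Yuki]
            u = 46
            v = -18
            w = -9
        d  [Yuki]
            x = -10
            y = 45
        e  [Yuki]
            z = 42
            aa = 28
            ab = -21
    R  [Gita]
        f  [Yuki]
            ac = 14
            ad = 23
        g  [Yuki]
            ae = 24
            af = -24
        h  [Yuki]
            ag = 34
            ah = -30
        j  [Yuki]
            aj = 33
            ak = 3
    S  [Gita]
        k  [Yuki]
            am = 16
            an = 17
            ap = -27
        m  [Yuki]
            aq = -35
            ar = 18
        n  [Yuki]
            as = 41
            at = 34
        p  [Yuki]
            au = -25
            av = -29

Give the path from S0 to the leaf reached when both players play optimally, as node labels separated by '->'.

a (Yuki): min(-11, -36) = -36
b (Yuki): min(-29, 12) = -29
P (Gita): max(-36, -29) = -29
c (Yuki): min(46, -18, -9) = -18
d (Yuki): min(-10, 45) = -10
e (Yuki): min(42, 28, -21) = -21
Q (Gita): max(-18, -10, -21) = -10
f (Yuki): min(14, 23) = 14
g (Yuki): min(24, -24) = -24
h (Yuki): min(34, -30) = -30
j (Yuki): min(33, 3) = 3
R (Gita): max(14, -24, -30, 3) = 14
k (Yuki): min(16, 17, -27) = -27
m (Yuki): min(-35, 18) = -35
n (Yuki): min(41, 34) = 34
p (Yuki): min(-25, -29) = -29
S (Gita): max(-27, -35, 34, -29) = 34
S0 (Yuki): min(-29, -10, 14, 34) = -29
At S0, Yuki picks P (lowest: -29).
At P, Gita picks b (highest: -29).
At b, Yuki picks s (lowest: -29).
Terminal value -29.

S0 -> P -> b -> s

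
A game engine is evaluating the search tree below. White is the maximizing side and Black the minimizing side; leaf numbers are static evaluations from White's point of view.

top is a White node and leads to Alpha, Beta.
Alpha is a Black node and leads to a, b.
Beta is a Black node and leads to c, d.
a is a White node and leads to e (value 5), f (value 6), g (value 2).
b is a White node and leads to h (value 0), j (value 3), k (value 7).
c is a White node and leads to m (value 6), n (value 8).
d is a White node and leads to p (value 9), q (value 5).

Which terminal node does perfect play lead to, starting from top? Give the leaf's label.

a (White): max(5, 6, 2) = 6
b (White): max(0, 3, 7) = 7
Alpha (Black): min(6, 7) = 6
c (White): max(6, 8) = 8
d (White): max(9, 5) = 9
Beta (Black): min(8, 9) = 8
top (White): max(6, 8) = 8
At top, White picks Beta (highest: 8).
At Beta, Black picks c (lowest: 8).
At c, White picks n (highest: 8).
Terminal value 8.

n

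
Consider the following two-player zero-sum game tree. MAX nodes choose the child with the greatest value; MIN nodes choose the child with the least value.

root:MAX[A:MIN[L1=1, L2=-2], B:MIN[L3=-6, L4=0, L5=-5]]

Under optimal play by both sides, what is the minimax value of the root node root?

-2

A (MIN): min(1, -2) = -2
B (MIN): min(-6, 0, -5) = -6
root (MAX): max(-2, -6) = -2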